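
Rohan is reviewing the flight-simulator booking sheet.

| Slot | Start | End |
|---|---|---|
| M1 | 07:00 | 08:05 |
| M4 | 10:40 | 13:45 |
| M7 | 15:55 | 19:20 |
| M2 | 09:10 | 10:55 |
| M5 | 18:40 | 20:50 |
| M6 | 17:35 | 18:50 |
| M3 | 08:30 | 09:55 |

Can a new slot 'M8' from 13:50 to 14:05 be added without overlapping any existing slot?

M1: ends 08:05 at or before M8 starts 13:50 → clear.
M3: ends 09:55 at or before M8 starts 13:50 → clear.
M2: ends 10:55 at or before M8 starts 13:50 → clear.
M4: ends 13:45 at or before M8 starts 13:50 → clear.
M7: starts 15:55 at or after M8 ends 14:05 → clear.
M6: starts 17:35 at or after M8 ends 14:05 → clear.
M5: starts 18:40 at or after M8 ends 14:05 → clear.

Yes — the slot is free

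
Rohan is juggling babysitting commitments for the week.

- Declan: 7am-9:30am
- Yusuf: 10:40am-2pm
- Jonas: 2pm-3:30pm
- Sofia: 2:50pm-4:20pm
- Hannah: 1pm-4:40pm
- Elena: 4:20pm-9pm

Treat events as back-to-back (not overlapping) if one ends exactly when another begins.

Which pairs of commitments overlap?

Sorted by start: Declan, Yusuf, Hannah, Jonas, Sofia, Elena.
Yusuf starts after Declan ends; Declan is clear from here.
Hannah starts before Yusuf ends → Yusuf and Hannah overlap.
Jonas starts exactly when Yusuf ends (back-to-back, no overlap); Yusuf is clear from here.
Jonas starts before Hannah ends → Hannah and Jonas overlap.
Sofia starts before Hannah ends → Hannah and Sofia overlap.
Elena starts before Hannah ends → Hannah and Elena overlap.
Sofia starts before Jonas ends → Jonas and Sofia overlap.
Elena starts after Jonas ends.
Elena starts exactly when Sofia ends (back-to-back, no overlap).

Elena & Hannah, Hannah & Jonas, Hannah & Sofia, Hannah & Yusuf, Jonas & Sofia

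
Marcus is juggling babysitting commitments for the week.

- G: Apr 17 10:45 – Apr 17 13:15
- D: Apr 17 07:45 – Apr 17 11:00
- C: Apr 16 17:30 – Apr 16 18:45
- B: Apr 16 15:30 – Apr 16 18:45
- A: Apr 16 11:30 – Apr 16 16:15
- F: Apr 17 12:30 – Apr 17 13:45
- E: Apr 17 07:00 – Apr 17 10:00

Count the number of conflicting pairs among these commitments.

5

Sorted by start: A, B, C, E, D, G, F.
B starts before A ends → A and B overlap.
C starts after A ends, so nothing later overlaps A either.
C starts before B ends → B and C overlap.
E starts after B ends, so nothing later overlaps B either.
E starts after C ends, so nothing later overlaps C either.
D starts before E ends → E and D overlap.
G starts after E ends, so nothing later overlaps E either.
G starts before D ends → D and G overlap.
F starts after D ends.
F starts before G ends → G and F overlap.
Overlapping pairs: A & B, B & C, D & E, D & G, F & G — 5 in total.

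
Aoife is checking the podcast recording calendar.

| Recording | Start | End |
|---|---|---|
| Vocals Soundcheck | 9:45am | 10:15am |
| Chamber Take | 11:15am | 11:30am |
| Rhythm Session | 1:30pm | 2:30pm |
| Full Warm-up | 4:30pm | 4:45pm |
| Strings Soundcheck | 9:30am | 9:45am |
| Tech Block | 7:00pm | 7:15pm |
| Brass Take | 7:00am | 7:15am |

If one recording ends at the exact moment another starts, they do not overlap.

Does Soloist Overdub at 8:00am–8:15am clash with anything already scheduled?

Brass Take: ends 7:15am at or before Soloist Overdub starts 8:00am → clear.
Strings Soundcheck: starts 9:30am at or after Soloist Overdub ends 8:15am → clear.
Vocals Soundcheck: starts 9:45am at or after Soloist Overdub ends 8:15am → clear.
Chamber Take: starts 11:15am at or after Soloist Overdub ends 8:15am → clear.
Rhythm Session: starts 1:30pm at or after Soloist Overdub ends 8:15am → clear.
Full Warm-up: starts 4:30pm at or after Soloist Overdub ends 8:15am → clear.
Tech Block: starts 7:00pm at or after Soloist Overdub ends 8:15am → clear.

No — it doesn't clash with anything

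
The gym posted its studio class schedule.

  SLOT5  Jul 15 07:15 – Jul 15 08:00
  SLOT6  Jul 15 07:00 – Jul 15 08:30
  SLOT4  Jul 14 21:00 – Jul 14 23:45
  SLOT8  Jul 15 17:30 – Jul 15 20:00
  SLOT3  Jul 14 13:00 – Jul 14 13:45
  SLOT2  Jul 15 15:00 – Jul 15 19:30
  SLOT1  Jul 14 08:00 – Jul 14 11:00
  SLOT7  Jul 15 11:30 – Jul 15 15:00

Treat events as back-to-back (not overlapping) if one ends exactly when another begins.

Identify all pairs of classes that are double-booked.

Sorted by start: SLOT1, SLOT3, SLOT4, SLOT6, SLOT5, SLOT7, SLOT2, SLOT8.
SLOT3 starts after SLOT1 ends, so nothing later overlaps SLOT1 either.
SLOT4 starts after SLOT3 ends, so nothing later overlaps SLOT3 either.
SLOT6 starts after SLOT4 ends, so nothing later overlaps SLOT4 either.
SLOT5 starts before SLOT6 ends → SLOT6 and SLOT5 overlap.
SLOT7 starts after SLOT6 ends, so nothing later overlaps SLOT6 either.
SLOT7 starts after SLOT5 ends, so nothing later overlaps SLOT5 either.
SLOT2 starts exactly when SLOT7 ends (back-to-back, no overlap), so nothing later overlaps SLOT7 either.
SLOT8 starts before SLOT2 ends → SLOT2 and SLOT8 overlap.

SLOT2 & SLOT8, SLOT5 & SLOT6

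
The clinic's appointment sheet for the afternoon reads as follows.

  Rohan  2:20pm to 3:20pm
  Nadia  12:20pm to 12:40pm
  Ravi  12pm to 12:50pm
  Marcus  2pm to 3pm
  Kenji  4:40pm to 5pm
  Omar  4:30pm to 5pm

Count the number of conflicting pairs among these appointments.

Two intervals overlap when each starts before the other ends.
Sorted by start: Ravi, Nadia, Marcus, Rohan, Omar, Kenji.
Nadia starts before Ravi ends → Ravi and Nadia overlap.
Marcus starts after Ravi ends, so Ravi has no further overlaps.
Marcus starts after Nadia ends, so Nadia has no further overlaps.
Rohan starts before Marcus ends → Marcus and Rohan overlap.
Omar starts after Marcus ends, so Marcus has no further overlaps.
Omar starts after Rohan ends, so Rohan has no further overlaps.
Kenji starts before Omar ends → Omar and Kenji overlap.
Overlapping pairs: Kenji & Omar, Marcus & Rohan, Nadia & Ravi — 3 in total.

3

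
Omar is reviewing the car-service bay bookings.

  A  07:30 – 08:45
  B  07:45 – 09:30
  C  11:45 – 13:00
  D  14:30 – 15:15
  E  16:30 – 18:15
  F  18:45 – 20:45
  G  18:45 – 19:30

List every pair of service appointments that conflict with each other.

Check each pair: they overlap iff neither finishes before the other starts.
Sorted by start: A, B, C, D, E, F, G.
B starts before A ends → A and B overlap.
C starts after A ends — done with A.
C starts after B ends — done with B.
D starts after C ends — done with C.
E starts after D ends — done with D.
F starts after E ends — done with E.
G starts before F ends → F and G overlap.

A & B, F & G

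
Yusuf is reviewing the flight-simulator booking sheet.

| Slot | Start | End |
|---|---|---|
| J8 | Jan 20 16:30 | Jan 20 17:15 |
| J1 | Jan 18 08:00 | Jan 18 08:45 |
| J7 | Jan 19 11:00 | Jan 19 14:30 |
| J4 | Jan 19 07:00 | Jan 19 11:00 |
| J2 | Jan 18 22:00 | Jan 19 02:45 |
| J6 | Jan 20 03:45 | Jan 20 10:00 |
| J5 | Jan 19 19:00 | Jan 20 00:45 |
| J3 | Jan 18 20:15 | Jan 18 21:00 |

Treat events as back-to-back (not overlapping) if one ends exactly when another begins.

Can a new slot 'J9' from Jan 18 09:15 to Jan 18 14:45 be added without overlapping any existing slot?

J1: ends Jan 18 08:45 at or before J9 starts Jan 18 09:15 → clear.
J3: starts Jan 18 20:15 at or after J9 ends Jan 18 14:45 → clear.
J2: starts Jan 18 22:00 at or after J9 ends Jan 18 14:45 → clear.
J4: starts Jan 19 07:00 at or after J9 ends Jan 18 14:45 → clear.
J7: starts Jan 19 11:00 at or after J9 ends Jan 18 14:45 → clear.
J5: starts Jan 19 19:00 at or after J9 ends Jan 18 14:45 → clear.
J6: starts Jan 20 03:45 at or after J9 ends Jan 18 14:45 → clear.
J8: starts Jan 20 16:30 at or after J9 ends Jan 18 14:45 → clear.

Yes — the slot is free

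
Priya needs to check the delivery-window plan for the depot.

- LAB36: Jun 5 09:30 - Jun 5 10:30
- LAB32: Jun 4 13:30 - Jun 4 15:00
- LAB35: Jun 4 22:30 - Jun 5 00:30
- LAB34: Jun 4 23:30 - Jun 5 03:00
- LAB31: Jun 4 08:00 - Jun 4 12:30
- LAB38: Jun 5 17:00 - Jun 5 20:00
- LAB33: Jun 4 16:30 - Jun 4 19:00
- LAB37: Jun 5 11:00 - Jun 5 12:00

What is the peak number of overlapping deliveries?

Sweep the timeline, counting +1 at each start and −1 at each end (ends before starts at a tie):
Jun 4 08:00 start LAB31 → 1
Jun 4 12:30 end LAB31 → 0
Jun 4 13:30 start LAB32 → 1
Jun 4 15:00 end LAB32 → 0
Jun 4 16:30 start LAB33 → 1
Jun 4 19:00 end LAB33 → 0
Jun 4 22:30 start LAB35 → 1
Jun 4 23:30 start LAB34 → 2
Jun 5 00:30 end LAB35 → 1
Jun 5 03:00 end LAB34 → 0
Jun 5 09:30 start LAB36 → 1
Jun 5 10:30 end LAB36 → 0
Jun 5 11:00 start LAB37 → 1
Jun 5 12:00 end LAB37 → 0
Jun 5 17:00 start LAB38 → 1
Jun 5 20:00 end LAB38 → 0
Peak is 2, at Jun 4 23:30 (LAB34, LAB35).

2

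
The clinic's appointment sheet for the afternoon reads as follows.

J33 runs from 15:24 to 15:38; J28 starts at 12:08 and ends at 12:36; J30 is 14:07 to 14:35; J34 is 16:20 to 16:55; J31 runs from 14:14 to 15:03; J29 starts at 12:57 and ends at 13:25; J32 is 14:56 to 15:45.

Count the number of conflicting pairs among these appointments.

Sorted by start: J28, J29, J30, J31, J32, J33, J34.
J29 starts after J28 ends; J28 is clear from here.
J30 starts after J29 ends; J29 is clear from here.
J31 starts before J30 ends → J30 and J31 overlap.
J32 starts after J30 ends; J30 is clear from here.
J32 starts before J31 ends → J31 and J32 overlap.
J33 starts after J31 ends; J31 is clear from here.
J33 starts before J32 ends → J32 and J33 overlap.
J34 starts after J32 ends.
J34 starts after J33 ends.
Overlapping pairs: J30 & J31, J31 & J32, J32 & J33 — 3 in total.

3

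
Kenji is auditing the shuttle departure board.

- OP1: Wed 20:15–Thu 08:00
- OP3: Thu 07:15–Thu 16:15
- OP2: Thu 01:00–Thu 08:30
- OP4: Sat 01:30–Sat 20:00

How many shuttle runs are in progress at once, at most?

3

Walk through starts and ends in time order (an end at T is processed before a start at T):
Wed 20:15 start OP1 → 1
Thu 01:00 start OP2 → 2
Thu 07:15 start OP3 → 3
Thu 08:00 end OP1 → 2
Thu 08:30 end OP2 → 1
Thu 16:15 end OP3 → 0
Sat 01:30 start OP4 → 1
Sat 20:00 end OP4 → 0
Peak is 3, at Thu 07:15 (OP1, OP2, OP3).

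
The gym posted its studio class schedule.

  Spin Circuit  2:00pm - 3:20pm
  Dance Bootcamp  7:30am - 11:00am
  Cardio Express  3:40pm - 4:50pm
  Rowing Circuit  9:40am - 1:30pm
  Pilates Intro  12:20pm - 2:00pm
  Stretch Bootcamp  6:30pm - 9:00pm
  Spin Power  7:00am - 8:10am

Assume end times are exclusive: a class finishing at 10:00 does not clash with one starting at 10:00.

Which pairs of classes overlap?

Two intervals overlap when each starts before the other ends.
Sorted by start: Spin Power, Dance Bootcamp, Rowing Circuit, Pilates Intro, Spin Circuit, Cardio Express, Stretch Bootcamp.
Dance Bootcamp starts before Spin Power ends → Spin Power and Dance Bootcamp overlap.
Rowing Circuit starts after Spin Power ends, so nothing later overlaps Spin Power either.
Rowing Circuit starts before Dance Bootcamp ends → Dance Bootcamp and Rowing Circuit overlap.
Pilates Intro starts after Dance Bootcamp ends, so nothing later overlaps Dance Bootcamp either.
Pilates Intro starts before Rowing Circuit ends → Rowing Circuit and Pilates Intro overlap.
Spin Circuit starts after Rowing Circuit ends, so nothing later overlaps Rowing Circuit either.
Spin Circuit starts exactly when Pilates Intro ends (back-to-back, no overlap), so nothing later overlaps Pilates Intro either.
Cardio Express starts after Spin Circuit ends, so nothing later overlaps Spin Circuit either.
Stretch Bootcamp starts after Cardio Express ends.

Dance Bootcamp & Rowing Circuit, Dance Bootcamp & Spin Power, Pilates Intro & Rowing Circuit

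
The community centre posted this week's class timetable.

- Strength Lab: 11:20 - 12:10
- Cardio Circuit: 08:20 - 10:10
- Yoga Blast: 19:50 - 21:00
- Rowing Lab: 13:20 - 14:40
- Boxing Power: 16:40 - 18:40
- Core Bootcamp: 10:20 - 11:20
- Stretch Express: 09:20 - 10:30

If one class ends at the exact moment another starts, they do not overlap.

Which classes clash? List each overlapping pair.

Cardio Circuit & Stretch Express, Core Bootcamp & Stretch Express

Sorted by start: Cardio Circuit, Stretch Express, Core Bootcamp, Strength Lab, Rowing Lab, Boxing Power, Yoga Blast.
Stretch Express starts before Cardio Circuit ends → Cardio Circuit and Stretch Express overlap.
Core Bootcamp starts after Cardio Circuit ends, so Cardio Circuit has no further overlaps.
Core Bootcamp starts before Stretch Express ends → Stretch Express and Core Bootcamp overlap.
Strength Lab starts after Stretch Express ends, so Stretch Express has no further overlaps.
Strength Lab starts exactly when Core Bootcamp ends (back-to-back, no overlap), so Core Bootcamp has no further overlaps.
Rowing Lab starts after Strength Lab ends, so Strength Lab has no further overlaps.
Boxing Power starts after Rowing Lab ends, so Rowing Lab has no further overlaps.
Yoga Blast starts after Boxing Power ends.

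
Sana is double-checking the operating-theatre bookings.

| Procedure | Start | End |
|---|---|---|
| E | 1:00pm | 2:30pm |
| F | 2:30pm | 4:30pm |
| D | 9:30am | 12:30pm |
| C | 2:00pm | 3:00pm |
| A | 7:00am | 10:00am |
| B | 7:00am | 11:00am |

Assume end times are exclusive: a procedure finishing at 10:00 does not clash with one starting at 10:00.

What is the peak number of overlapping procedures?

Walk through starts and ends in time order (an end at T is processed before a start at T):
7:00am start A → 1
7:00am start B → 2
9:30am start D → 3
10:00am end A → 2
11:00am end B → 1
12:30pm end D → 0
1:00pm start E → 1
2:00pm start C → 2
2:30pm end E → 1
2:30pm start F → 2
3:00pm end C → 1
4:30pm end F → 0
Peak is 3, at 9:30am (A, B, D).

3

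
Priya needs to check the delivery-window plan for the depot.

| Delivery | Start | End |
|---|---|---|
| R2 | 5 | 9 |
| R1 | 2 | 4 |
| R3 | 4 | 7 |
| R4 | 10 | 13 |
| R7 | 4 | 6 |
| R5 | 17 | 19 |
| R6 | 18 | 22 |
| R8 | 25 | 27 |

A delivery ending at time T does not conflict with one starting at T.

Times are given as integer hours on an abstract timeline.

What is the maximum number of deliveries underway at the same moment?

3

Walk through starts and ends in time order (an end at T is processed before a start at T):
2 start R1 → 1
4 end R1 → 0
4 start R3 → 1
4 start R7 → 2
5 start R2 → 3
6 end R7 → 2
7 end R3 → 1
9 end R2 → 0
10 start R4 → 1
13 end R4 → 0
17 start R5 → 1
18 start R6 → 2
19 end R5 → 1
22 end R6 → 0
25 start R8 → 1
27 end R8 → 0
Peak is 3, at 5 (R2, R3, R7).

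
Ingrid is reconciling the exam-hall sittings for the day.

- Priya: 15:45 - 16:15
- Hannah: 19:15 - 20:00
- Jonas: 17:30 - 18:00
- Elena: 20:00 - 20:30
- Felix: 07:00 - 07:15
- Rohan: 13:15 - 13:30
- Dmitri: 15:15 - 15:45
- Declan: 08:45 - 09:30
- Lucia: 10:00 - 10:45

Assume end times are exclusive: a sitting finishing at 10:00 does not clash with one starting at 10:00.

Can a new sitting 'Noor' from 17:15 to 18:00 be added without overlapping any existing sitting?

No — it overlaps Jonas

Felix: ends 07:15 at or before Noor starts 17:15 → clear.
Declan: ends 09:30 at or before Noor starts 17:15 → clear.
Lucia: ends 10:45 at or before Noor starts 17:15 → clear.
Rohan: ends 13:30 at or before Noor starts 17:15 → clear.
Dmitri: ends 15:45 at or before Noor starts 17:15 → clear.
Priya: ends 16:15 at or before Noor starts 17:15 → clear.
Jonas: starts 17:30 before Noor ends 18:00, and ends 18:00 after Noor starts 17:15 → overlap.
Hannah: starts 19:15 at or after Noor ends 18:00 → clear.
Elena: starts 20:00 at or after Noor ends 18:00 → clear.
Noor overlaps Jonas.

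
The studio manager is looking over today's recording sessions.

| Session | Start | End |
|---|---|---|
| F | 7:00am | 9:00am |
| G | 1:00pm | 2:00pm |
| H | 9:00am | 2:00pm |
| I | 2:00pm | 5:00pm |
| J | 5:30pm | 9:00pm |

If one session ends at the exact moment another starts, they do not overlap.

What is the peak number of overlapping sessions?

Walk through starts and ends in time order (an end at T is processed before a start at T):
7:00am start F → 1
9:00am end F → 0
9:00am start H → 1
1:00pm start G → 2
2:00pm end G → 1
2:00pm end H → 0
2:00pm start I → 1
5:00pm end I → 0
5:30pm start J → 1
9:00pm end J → 0
Peak is 2, at 1:00pm (G, H).

2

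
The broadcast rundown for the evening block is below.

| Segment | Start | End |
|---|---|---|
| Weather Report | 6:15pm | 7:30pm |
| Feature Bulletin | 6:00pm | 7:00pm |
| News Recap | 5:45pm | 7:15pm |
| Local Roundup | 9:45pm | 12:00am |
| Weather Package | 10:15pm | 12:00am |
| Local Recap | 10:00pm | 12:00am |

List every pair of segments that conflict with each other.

Sorted by start: News Recap, Feature Bulletin, Weather Report, Local Roundup, Local Recap, Weather Package.
Feature Bulletin starts before News Recap ends → News Recap and Feature Bulletin overlap.
Weather Report starts before News Recap ends → News Recap and Weather Report overlap.
Local Roundup starts after News Recap ends — done with News Recap.
Weather Report starts before Feature Bulletin ends → Feature Bulletin and Weather Report overlap.
Local Roundup starts after Feature Bulletin ends — done with Feature Bulletin.
Local Roundup starts after Weather Report ends — done with Weather Report.
Local Recap starts before Local Roundup ends → Local Roundup and Local Recap overlap.
Weather Package starts before Local Roundup ends → Local Roundup and Weather Package overlap.
Weather Package starts before Local Recap ends → Local Recap and Weather Package overlap.

Feature Bulletin & News Recap, Feature Bulletin & Weather Report, Local Recap & Local Roundup, Local Recap & Weather Package, Local Roundup & Weather Package, News Recap & Weather Report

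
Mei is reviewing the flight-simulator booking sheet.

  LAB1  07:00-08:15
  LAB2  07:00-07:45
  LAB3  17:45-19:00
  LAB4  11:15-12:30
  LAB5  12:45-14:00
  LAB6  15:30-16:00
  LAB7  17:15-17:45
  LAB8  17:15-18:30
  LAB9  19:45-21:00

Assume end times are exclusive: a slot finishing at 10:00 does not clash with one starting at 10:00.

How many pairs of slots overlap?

Sorted by start: LAB1, LAB2, LAB4, LAB5, LAB6, LAB7, LAB8, LAB3, LAB9.
LAB2 starts before LAB1 ends → LAB1 and LAB2 overlap.
LAB4 starts after LAB1 ends, so LAB1 has no further overlaps.
LAB4 starts after LAB2 ends, so LAB2 has no further overlaps.
LAB5 starts after LAB4 ends, so LAB4 has no further overlaps.
LAB6 starts after LAB5 ends, so LAB5 has no further overlaps.
LAB7 starts after LAB6 ends, so LAB6 has no further overlaps.
LAB8 starts before LAB7 ends → LAB7 and LAB8 overlap.
LAB3 starts exactly when LAB7 ends (back-to-back, no overlap), so LAB7 has no further overlaps.
LAB3 starts before LAB8 ends → LAB8 and LAB3 overlap.
LAB9 starts after LAB8 ends.
LAB9 starts after LAB3 ends.
Overlapping pairs: LAB1 & LAB2, LAB3 & LAB8, LAB7 & LAB8 — 3 in total.

3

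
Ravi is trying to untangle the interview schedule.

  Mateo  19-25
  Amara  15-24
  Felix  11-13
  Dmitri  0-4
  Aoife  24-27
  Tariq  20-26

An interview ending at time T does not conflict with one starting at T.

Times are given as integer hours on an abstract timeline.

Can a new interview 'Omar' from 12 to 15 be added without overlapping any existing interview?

Dmitri: ends 4 at or before Omar starts 12 → clear.
Felix: starts 11 before Omar ends 15, and ends 13 after Omar starts 12 → overlap.
Amara: starts 15 at or after Omar ends 15 → clear.
Mateo: starts 19 at or after Omar ends 15 → clear.
Tariq: starts 20 at or after Omar ends 15 → clear.
Aoife: starts 24 at or after Omar ends 15 → clear.
Omar overlaps Felix.

No — it overlaps Felix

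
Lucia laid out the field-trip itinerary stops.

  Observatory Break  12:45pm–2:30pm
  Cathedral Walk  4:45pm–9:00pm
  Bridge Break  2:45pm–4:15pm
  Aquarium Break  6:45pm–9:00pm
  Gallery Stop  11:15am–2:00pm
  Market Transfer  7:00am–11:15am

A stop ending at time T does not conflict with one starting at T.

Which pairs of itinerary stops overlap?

Aquarium Break & Cathedral Walk, Gallery Stop & Observatory Break

Sorted by start: Market Transfer, Gallery Stop, Observatory Break, Bridge Break, Cathedral Walk, Aquarium Break.
Gallery Stop starts exactly when Market Transfer ends (back-to-back, no overlap) — done with Market Transfer.
Observatory Break starts before Gallery Stop ends → Gallery Stop and Observatory Break overlap.
Bridge Break starts after Gallery Stop ends — done with Gallery Stop.
Bridge Break starts after Observatory Break ends — done with Observatory Break.
Cathedral Walk starts after Bridge Break ends — done with Bridge Break.
Aquarium Break starts before Cathedral Walk ends → Cathedral Walk and Aquarium Break overlap.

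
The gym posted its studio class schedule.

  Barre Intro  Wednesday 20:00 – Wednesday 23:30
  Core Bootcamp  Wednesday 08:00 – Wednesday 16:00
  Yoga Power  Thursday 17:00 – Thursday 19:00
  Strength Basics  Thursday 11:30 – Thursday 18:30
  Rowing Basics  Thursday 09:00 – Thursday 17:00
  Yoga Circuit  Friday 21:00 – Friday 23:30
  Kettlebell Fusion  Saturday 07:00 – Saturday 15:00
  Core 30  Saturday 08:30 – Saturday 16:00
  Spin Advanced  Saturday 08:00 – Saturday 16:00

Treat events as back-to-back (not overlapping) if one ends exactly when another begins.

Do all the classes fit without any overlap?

Sorted by start: Core Bootcamp, Barre Intro, Rowing Basics, Strength Basics, Yoga Power, Yoga Circuit, Kettlebell Fusion, Spin Advanced, Core 30.
Barre Intro starts after Core Bootcamp ends; Core Bootcamp is clear from here.
Rowing Basics starts after Barre Intro ends; Barre Intro is clear from here.
Strength Basics starts before Rowing Basics ends → Rowing Basics and Strength Basics overlap.
That's a conflict, so the schedule is not conflict-free.

No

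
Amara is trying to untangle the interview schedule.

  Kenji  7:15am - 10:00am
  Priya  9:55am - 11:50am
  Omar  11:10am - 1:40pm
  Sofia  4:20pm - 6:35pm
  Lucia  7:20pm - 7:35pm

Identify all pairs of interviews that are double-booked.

Kenji & Priya, Omar & Priya

Check each pair: they overlap iff neither finishes before the other starts.
Sorted by start: Kenji, Priya, Omar, Sofia, Lucia.
Priya starts before Kenji ends → Kenji and Priya overlap.
Omar starts after Kenji ends — done with Kenji.
Omar starts before Priya ends → Priya and Omar overlap.
Sofia starts after Priya ends — done with Priya.
Sofia starts after Omar ends — done with Omar.
Lucia starts after Sofia ends.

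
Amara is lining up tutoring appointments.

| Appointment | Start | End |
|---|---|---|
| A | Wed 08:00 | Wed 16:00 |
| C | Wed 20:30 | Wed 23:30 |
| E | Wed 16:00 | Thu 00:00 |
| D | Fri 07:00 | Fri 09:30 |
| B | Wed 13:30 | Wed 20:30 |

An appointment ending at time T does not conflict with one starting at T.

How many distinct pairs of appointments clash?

Sorted by start: A, B, E, C, D.
B starts before A ends → A and B overlap.
E starts exactly when A ends (back-to-back, no overlap); A is clear from here.
E starts before B ends → B and E overlap.
C starts exactly when B ends (back-to-back, no overlap); B is clear from here.
C starts before E ends → E and C overlap.
D starts after E ends.
D starts after C ends.
Overlapping pairs: A & B, B & E, C & E — 3 in total.

3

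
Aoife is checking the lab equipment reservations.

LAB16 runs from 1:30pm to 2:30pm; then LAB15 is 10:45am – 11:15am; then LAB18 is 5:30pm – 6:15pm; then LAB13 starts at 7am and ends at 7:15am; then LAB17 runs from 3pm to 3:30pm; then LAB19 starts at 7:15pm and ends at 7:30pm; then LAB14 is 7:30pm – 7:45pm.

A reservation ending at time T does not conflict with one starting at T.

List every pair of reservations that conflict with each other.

Sorted by start: LAB13, LAB15, LAB16, LAB17, LAB18, LAB19, LAB14.
LAB15 starts after LAB13 ends, so nothing later overlaps LAB13 either.
LAB16 starts after LAB15 ends, so nothing later overlaps LAB15 either.
LAB17 starts after LAB16 ends, so nothing later overlaps LAB16 either.
LAB18 starts after LAB17 ends, so nothing later overlaps LAB17 either.
LAB19 starts after LAB18 ends, so nothing later overlaps LAB18 either.
LAB14 starts exactly when LAB19 ends (back-to-back, no overlap).

no overlapping pairs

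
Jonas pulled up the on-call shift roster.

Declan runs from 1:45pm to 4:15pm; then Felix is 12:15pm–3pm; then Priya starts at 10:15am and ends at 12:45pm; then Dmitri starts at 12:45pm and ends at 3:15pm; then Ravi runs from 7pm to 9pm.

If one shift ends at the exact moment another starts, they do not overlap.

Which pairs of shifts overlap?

Declan & Dmitri, Declan & Felix, Dmitri & Felix, Felix & Priya

Check each pair: they overlap iff neither finishes before the other starts.
Sorted by start: Priya, Felix, Dmitri, Declan, Ravi.
Felix starts before Priya ends → Priya and Felix overlap.
Dmitri starts exactly when Priya ends (back-to-back, no overlap); Priya is clear from here.
Dmitri starts before Felix ends → Felix and Dmitri overlap.
Declan starts before Felix ends → Felix and Declan overlap.
Ravi starts after Felix ends.
Declan starts before Dmitri ends → Dmitri and Declan overlap.
Ravi starts after Dmitri ends.
Ravi starts after Declan ends.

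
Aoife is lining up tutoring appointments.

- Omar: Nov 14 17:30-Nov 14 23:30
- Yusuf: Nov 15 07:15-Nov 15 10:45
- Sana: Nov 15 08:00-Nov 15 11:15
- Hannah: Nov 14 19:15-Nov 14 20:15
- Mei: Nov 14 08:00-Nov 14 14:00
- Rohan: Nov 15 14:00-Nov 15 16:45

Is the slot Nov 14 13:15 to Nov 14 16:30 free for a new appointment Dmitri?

No — it overlaps Mei

Mei: starts Nov 14 08:00 before Dmitri ends Nov 14 16:30, and ends Nov 14 14:00 after Dmitri starts Nov 14 13:15 → overlap.
Omar: starts Nov 14 17:30 at or after Dmitri ends Nov 14 16:30 → clear.
Hannah: starts Nov 14 19:15 at or after Dmitri ends Nov 14 16:30 → clear.
Yusuf: starts Nov 15 07:15 at or after Dmitri ends Nov 14 16:30 → clear.
Sana: starts Nov 15 08:00 at or after Dmitri ends Nov 14 16:30 → clear.
Rohan: starts Nov 15 14:00 at or after Dmitri ends Nov 14 16:30 → clear.
Dmitri overlaps Mei.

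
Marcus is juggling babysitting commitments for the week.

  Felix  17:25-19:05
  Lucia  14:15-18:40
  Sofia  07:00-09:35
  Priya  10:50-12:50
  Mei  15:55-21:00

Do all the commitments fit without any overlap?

Two intervals overlap when each starts before the other ends.
Sorted by start: Sofia, Priya, Lucia, Mei, Felix.
Priya starts after Sofia ends — done with Sofia.
Lucia starts after Priya ends — done with Priya.
Mei starts before Lucia ends → Lucia and Mei overlap.
That's a conflict, so the schedule is not conflict-free.

No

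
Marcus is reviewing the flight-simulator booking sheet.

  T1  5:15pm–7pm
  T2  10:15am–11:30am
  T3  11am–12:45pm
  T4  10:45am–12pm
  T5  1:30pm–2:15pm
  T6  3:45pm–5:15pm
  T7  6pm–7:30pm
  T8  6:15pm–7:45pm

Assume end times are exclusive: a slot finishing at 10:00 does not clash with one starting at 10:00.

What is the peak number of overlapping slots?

3

Sort all start/end points and keep a running count:
10:15am start T2 → 1
10:45am start T4 → 2
11am start T3 → 3
11:30am end T2 → 2
12pm end T4 → 1
12:45pm end T3 → 0
1:30pm start T5 → 1
2:15pm end T5 → 0
3:45pm start T6 → 1
5:15pm end T6 → 0
5:15pm start T1 → 1
6pm start T7 → 2
6:15pm start T8 → 3
7pm end T1 → 2
7:30pm end T7 → 1
7:45pm end T8 → 0
Peak is 3, at 11am (T2, T3, T4).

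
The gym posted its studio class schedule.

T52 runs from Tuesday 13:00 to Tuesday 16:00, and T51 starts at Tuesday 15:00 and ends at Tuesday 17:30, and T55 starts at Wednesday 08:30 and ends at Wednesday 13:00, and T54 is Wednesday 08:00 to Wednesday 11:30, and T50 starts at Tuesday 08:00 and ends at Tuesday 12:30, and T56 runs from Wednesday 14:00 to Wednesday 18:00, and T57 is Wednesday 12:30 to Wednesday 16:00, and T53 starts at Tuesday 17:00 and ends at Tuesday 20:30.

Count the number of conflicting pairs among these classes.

Sorted by start: T50, T52, T51, T53, T54, T55, T57, T56.
T52 starts after T50 ends, so nothing later overlaps T50 either.
T51 starts before T52 ends → T52 and T51 overlap.
T53 starts after T52 ends, so nothing later overlaps T52 either.
T53 starts before T51 ends → T51 and T53 overlap.
T54 starts after T51 ends, so nothing later overlaps T51 either.
T54 starts after T53 ends, so nothing later overlaps T53 either.
T55 starts before T54 ends → T54 and T55 overlap.
T57 starts after T54 ends, so nothing later overlaps T54 either.
T57 starts before T55 ends → T55 and T57 overlap.
T56 starts after T55 ends.
T56 starts before T57 ends → T57 and T56 overlap.
Overlapping pairs: T51 & T52, T51 & T53, T54 & T55, T55 & T57, T56 & T57 — 5 in total.

5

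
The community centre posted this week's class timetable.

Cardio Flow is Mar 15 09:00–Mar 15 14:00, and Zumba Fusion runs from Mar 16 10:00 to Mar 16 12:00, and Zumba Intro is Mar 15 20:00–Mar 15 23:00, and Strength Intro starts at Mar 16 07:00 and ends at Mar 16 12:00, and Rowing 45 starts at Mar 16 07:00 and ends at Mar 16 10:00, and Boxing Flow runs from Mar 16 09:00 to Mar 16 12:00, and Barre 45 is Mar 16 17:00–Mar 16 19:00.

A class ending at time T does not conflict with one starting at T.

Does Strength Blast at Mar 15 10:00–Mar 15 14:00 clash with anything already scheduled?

Yes — it overlaps Cardio Flow

Cardio Flow: starts Mar 15 09:00 before Strength Blast ends Mar 15 14:00, and ends Mar 15 14:00 after Strength Blast starts Mar 15 10:00 → overlap.
Zumba Intro: starts Mar 15 20:00 at or after Strength Blast ends Mar 15 14:00 → clear.
Strength Intro: starts Mar 16 07:00 at or after Strength Blast ends Mar 15 14:00 → clear.
Rowing 45: starts Mar 16 07:00 at or after Strength Blast ends Mar 15 14:00 → clear.
Boxing Flow: starts Mar 16 09:00 at or after Strength Blast ends Mar 15 14:00 → clear.
Zumba Fusion: starts Mar 16 10:00 at or after Strength Blast ends Mar 15 14:00 → clear.
Barre 45: starts Mar 16 17:00 at or after Strength Blast ends Mar 15 14:00 → clear.
Strength Blast overlaps Cardio Flow.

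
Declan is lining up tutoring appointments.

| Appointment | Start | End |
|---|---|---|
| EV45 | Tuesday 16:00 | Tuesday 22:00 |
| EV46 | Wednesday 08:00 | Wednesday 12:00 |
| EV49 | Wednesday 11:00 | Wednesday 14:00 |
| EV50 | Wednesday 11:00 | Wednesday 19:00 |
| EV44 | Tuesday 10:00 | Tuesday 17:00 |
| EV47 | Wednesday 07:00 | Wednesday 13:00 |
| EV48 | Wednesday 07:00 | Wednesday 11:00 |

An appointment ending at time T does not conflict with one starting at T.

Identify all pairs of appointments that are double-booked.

Check each pair: they overlap iff neither finishes before the other starts.
Sorted by start: EV44, EV45, EV47, EV48, EV46, EV49, EV50.
EV45 starts before EV44 ends → EV44 and EV45 overlap.
EV47 starts after EV44 ends, so EV44 has no further overlaps.
EV47 starts after EV45 ends, so EV45 has no further overlaps.
EV48 starts before EV47 ends → EV47 and EV48 overlap.
EV46 starts before EV47 ends → EV47 and EV46 overlap.
EV49 starts before EV47 ends → EV47 and EV49 overlap.
EV50 starts before EV47 ends → EV47 and EV50 overlap.
EV46 starts before EV48 ends → EV48 and EV46 overlap.
EV49 starts exactly when EV48 ends (back-to-back, no overlap), so EV48 has no further overlaps.
EV49 starts before EV46 ends → EV46 and EV49 overlap.
EV50 starts before EV46 ends → EV46 and EV50 overlap.
EV50 starts before EV49 ends → EV49 and EV50 overlap.

EV44 & EV45, EV46 & EV47, EV46 & EV48, EV46 & EV49, EV46 & EV50, EV47 & EV48, EV47 & EV49, EV47 & EV50, EV49 & EV50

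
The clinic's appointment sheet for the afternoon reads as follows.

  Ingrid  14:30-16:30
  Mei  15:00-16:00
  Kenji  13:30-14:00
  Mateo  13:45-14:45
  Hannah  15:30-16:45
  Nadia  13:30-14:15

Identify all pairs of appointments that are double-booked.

Hannah & Ingrid, Hannah & Mei, Ingrid & Mateo, Ingrid & Mei, Kenji & Mateo, Kenji & Nadia, Mateo & Nadia

Sorted by start: Kenji, Nadia, Mateo, Ingrid, Mei, Hannah.
Nadia starts before Kenji ends → Kenji and Nadia overlap.
Mateo starts before Kenji ends → Kenji and Mateo overlap.
Ingrid starts after Kenji ends; Kenji is clear from here.
Mateo starts before Nadia ends → Nadia and Mateo overlap.
Ingrid starts after Nadia ends; Nadia is clear from here.
Ingrid starts before Mateo ends → Mateo and Ingrid overlap.
Mei starts after Mateo ends; Mateo is clear from here.
Mei starts before Ingrid ends → Ingrid and Mei overlap.
Hannah starts before Ingrid ends → Ingrid and Hannah overlap.
Hannah starts before Mei ends → Mei and Hannah overlap.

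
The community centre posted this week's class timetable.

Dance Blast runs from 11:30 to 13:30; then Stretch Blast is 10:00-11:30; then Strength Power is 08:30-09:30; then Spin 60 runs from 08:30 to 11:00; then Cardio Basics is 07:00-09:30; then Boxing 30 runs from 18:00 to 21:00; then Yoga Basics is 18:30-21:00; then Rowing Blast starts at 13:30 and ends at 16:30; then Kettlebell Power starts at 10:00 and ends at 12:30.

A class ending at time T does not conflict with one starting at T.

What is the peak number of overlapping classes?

Sort all start/end points and keep a running count:
07:00 start Cardio Basics → 1
08:30 start Spin 60 → 2
08:30 start Strength Power → 3
09:30 end Cardio Basics → 2
09:30 end Strength Power → 1
10:00 start Kettlebell Power → 2
10:00 start Stretch Blast → 3
11:00 end Spin 60 → 2
11:30 end Stretch Blast → 1
11:30 start Dance Blast → 2
12:30 end Kettlebell Power → 1
13:30 end Dance Blast → 0
13:30 start Rowing Blast → 1
16:30 end Rowing Blast → 0
18:00 start Boxing 30 → 1
18:30 start Yoga Basics → 2
21:00 end Boxing 30 → 1
21:00 end Yoga Basics → 0
Peak is 3, at 08:30 (Cardio Basics, Spin 60, Strength Power).

3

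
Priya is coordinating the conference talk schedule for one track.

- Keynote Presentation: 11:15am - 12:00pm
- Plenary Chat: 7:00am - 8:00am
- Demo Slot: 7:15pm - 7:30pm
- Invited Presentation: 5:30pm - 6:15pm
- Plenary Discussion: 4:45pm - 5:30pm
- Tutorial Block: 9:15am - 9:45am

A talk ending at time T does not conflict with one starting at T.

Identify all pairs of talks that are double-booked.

no overlapping pairs

Sorted by start: Plenary Chat, Tutorial Block, Keynote Presentation, Plenary Discussion, Invited Presentation, Demo Slot.
Tutorial Block starts after Plenary Chat ends; Plenary Chat is clear from here.
Keynote Presentation starts after Tutorial Block ends; Tutorial Block is clear from here.
Plenary Discussion starts after Keynote Presentation ends; Keynote Presentation is clear from here.
Invited Presentation starts exactly when Plenary Discussion ends (back-to-back, no overlap); Plenary Discussion is clear from here.
Demo Slot starts after Invited Presentation ends.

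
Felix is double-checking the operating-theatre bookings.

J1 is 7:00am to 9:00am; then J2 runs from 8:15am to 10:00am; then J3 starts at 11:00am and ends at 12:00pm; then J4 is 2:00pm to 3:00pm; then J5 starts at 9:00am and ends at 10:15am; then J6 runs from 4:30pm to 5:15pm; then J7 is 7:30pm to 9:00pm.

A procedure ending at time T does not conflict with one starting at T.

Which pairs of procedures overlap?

Sorted by start: J1, J2, J5, J3, J4, J6, J7.
J2 starts before J1 ends → J1 and J2 overlap.
J5 starts exactly when J1 ends (back-to-back, no overlap), so J1 has no further overlaps.
J5 starts before J2 ends → J2 and J5 overlap.
J3 starts after J2 ends, so J2 has no further overlaps.
J3 starts after J5 ends, so J5 has no further overlaps.
J4 starts after J3 ends, so J3 has no further overlaps.
J6 starts after J4 ends, so J4 has no further overlaps.
J7 starts after J6 ends.

J1 & J2, J2 & J5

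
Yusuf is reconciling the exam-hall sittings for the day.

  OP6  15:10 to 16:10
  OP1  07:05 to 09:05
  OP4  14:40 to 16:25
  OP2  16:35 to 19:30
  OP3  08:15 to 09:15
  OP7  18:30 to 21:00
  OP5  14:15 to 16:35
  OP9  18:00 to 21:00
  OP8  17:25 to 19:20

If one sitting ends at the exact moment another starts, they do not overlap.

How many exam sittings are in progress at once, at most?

4

Walk through starts and ends in time order (an end at T is processed before a start at T):
07:05 start OP1 → 1
08:15 start OP3 → 2
09:05 end OP1 → 1
09:15 end OP3 → 0
14:15 start OP5 → 1
14:40 start OP4 → 2
15:10 start OP6 → 3
16:10 end OP6 → 2
16:25 end OP4 → 1
16:35 end OP5 → 0
16:35 start OP2 → 1
17:25 start OP8 → 2
18:00 start OP9 → 3
18:30 start OP7 → 4
19:20 end OP8 → 3
19:30 end OP2 → 2
21:00 end OP7 → 1
21:00 end OP9 → 0
Peak is 4, at 18:30 (OP2, OP7, OP8, OP9).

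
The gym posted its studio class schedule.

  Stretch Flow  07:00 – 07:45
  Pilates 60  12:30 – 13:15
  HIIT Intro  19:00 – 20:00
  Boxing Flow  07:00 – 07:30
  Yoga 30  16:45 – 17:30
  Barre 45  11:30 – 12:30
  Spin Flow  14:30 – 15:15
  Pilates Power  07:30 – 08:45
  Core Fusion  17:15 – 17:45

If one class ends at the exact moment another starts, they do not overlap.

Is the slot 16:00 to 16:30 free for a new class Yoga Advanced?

Yes — the slot is free

Stretch Flow: ends 07:45 at or before Yoga Advanced starts 16:00 → clear.
Boxing Flow: ends 07:30 at or before Yoga Advanced starts 16:00 → clear.
Pilates Power: ends 08:45 at or before Yoga Advanced starts 16:00 → clear.
Barre 45: ends 12:30 at or before Yoga Advanced starts 16:00 → clear.
Pilates 60: ends 13:15 at or before Yoga Advanced starts 16:00 → clear.
Spin Flow: ends 15:15 at or before Yoga Advanced starts 16:00 → clear.
Yoga 30: starts 16:45 at or after Yoga Advanced ends 16:30 → clear.
Core Fusion: starts 17:15 at or after Yoga Advanced ends 16:30 → clear.
HIIT Intro: starts 19:00 at or after Yoga Advanced ends 16:30 → clear.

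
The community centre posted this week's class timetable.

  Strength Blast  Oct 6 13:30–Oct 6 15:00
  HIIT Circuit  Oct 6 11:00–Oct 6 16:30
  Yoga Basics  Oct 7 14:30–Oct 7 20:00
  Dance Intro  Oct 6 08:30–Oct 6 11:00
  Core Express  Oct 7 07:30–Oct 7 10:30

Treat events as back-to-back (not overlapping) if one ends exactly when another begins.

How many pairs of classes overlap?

Two intervals overlap when each starts before the other ends.
Sorted by start: Dance Intro, HIIT Circuit, Strength Blast, Core Express, Yoga Basics.
HIIT Circuit starts exactly when Dance Intro ends (back-to-back, no overlap); Dance Intro is clear from here.
Strength Blast starts before HIIT Circuit ends → HIIT Circuit and Strength Blast overlap.
Core Express starts after HIIT Circuit ends; HIIT Circuit is clear from here.
Core Express starts after Strength Blast ends; Strength Blast is clear from here.
Yoga Basics starts after Core Express ends.
Overlapping pairs: HIIT Circuit & Strength Blast — 1 in total.

1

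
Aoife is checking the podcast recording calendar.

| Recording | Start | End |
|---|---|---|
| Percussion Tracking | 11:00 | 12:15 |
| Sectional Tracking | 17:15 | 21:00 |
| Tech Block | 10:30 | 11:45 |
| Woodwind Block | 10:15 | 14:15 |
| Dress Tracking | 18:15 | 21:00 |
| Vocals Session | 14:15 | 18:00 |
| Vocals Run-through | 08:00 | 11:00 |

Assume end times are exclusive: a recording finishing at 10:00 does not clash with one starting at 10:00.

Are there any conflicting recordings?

Yes

Sorted by start: Vocals Run-through, Woodwind Block, Tech Block, Percussion Tracking, Vocals Session, Sectional Tracking, Dress Tracking.
Woodwind Block starts before Vocals Run-through ends → Vocals Run-through and Woodwind Block overlap.
That's a conflict, so the schedule is not conflict-free.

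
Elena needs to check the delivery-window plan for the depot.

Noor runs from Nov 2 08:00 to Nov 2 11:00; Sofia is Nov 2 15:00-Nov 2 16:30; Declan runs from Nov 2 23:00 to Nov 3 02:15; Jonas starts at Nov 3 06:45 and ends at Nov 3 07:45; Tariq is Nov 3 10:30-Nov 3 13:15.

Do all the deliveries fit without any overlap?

Yes

Two intervals overlap when each starts before the other ends.
Sorted by start: Noor, Sofia, Declan, Jonas, Tariq.
Sofia starts after Noor ends; Noor is clear from here.
Declan starts after Sofia ends; Sofia is clear from here.
Jonas starts after Declan ends; Declan is clear from here.
Tariq starts after Jonas ends.
Every pair is clear; the schedule has no overlaps.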